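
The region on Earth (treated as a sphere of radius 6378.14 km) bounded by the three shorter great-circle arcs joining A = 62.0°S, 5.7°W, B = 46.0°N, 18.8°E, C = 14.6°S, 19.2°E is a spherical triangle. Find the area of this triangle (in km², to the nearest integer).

Side lengths (central angles): a = 1.0577, b = 0.8832, c = 1.9160 rad; semiperimeter s = 1.9285.
By l'Huilier's theorem, tan(E/4) = √[tan(s/2) tan((s−a)/2) tan((s−b)/2) tan((s−c)/2)], giving spherical excess E = 0.1961 rad.
Area = E·R² = 0.1961 × (6378.14)² ≈ 7979114 km².

7979114 km²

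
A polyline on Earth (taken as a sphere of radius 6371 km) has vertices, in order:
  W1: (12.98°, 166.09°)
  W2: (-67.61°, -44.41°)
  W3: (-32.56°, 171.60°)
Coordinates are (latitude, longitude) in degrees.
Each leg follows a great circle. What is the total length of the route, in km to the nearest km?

22025 km

Leg W1→W2: central angle 2.1264 rad, distance 13547.6 km.
Leg W2→W3: central angle 1.3306 rad, distance 8477.1 km.
Total: 13547.6 + 8477.1 ≈ 22025 km.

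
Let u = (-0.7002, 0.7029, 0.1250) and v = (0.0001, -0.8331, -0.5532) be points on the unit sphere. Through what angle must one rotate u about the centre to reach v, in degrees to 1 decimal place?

u·v = -0.6548; |u| = 1.0000, |v| = 1.0000.
cos θ = (u·v)/(|u||v|) = -0.6548, so θ = 130.9°.

130.9°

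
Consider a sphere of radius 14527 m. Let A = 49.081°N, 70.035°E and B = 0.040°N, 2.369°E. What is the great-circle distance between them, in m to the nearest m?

In radians: φ₁ = 0.8566, φ₂ = 0.0007, Δλ = -67.666° = -1.1810 rad.
cos c = sin φ₁ sin φ₂ + cos φ₁ cos φ₂ cos Δλ = (0.7556)(0.0007) + (0.6550)(1.0000)(0.3800) = 0.24943,
so c = arccos(0.24943) = 1.31871 rad.
Distance = R·c = 14527 × 1.3187 ≈ 19157 m.

19157 m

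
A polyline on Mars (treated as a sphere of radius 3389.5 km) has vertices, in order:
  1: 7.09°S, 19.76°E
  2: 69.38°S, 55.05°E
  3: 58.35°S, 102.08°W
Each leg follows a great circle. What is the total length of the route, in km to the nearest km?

6956 km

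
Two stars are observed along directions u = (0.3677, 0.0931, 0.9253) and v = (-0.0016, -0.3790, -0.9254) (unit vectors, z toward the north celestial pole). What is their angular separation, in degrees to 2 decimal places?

u·v = -0.8921; |u| = 1.0000, |v| = 1.0000.
cos θ = (u·v)/(|u||v|) = -0.8921, so θ = 153.14°.

153.14°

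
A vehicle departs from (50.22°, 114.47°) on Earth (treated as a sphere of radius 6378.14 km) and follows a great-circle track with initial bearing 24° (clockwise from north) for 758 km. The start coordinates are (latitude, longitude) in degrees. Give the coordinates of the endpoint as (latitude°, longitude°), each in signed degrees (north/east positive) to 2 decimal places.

Angular distance δ = d/R = 758/6378.14 = 0.11884 rad; initial bearing θ = 0.4189 rad.
sin φ₂ = sin φ₁ cos δ + cos φ₁ sin δ cos θ = (0.7685)(0.9929) + (0.6398)(0.1186)(0.9135) = 0.8324, so φ₂ = 56.35°.
Δλ = atan2(sin θ sin δ cos φ₁, cos δ − sin φ₁ sin φ₂) = atan2(0.0309, 0.3532) = 4.992°.
λ₂ = 114.470° + 4.992° = 119.46°.

56.35°, 119.46°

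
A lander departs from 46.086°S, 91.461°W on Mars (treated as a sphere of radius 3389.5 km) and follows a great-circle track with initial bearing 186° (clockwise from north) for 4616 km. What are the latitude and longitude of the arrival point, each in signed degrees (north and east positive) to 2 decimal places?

-55.51°, 98.94°

Angular distance δ = d/R = 4616/3389.5 = 1.36185 rad; initial bearing θ = 3.2463 rad.
sin φ₂ = sin φ₁ cos δ + cos φ₁ sin δ cos θ = (-0.7204)(0.2074) + (0.6936)(0.9783)(-0.9945) = -0.8242, so φ₂ = -55.51°.
Δλ = atan2(sin θ sin δ cos φ₁, cos δ − sin φ₁ sin φ₂) = atan2(-0.0709, -0.3863) = -169.597°.
λ₂ = -91.461° − 169.597° = -261.06° → 98.94° after wrapping to (−180°, 180°].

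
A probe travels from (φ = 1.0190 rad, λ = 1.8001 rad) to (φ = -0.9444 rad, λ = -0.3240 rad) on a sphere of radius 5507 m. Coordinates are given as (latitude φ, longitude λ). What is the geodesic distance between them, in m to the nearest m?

In radians: φ₁ = 1.0190, φ₂ = -0.9444, Δλ = -121.702° = -2.1241 rad.
cos c = sin φ₁ sin φ₂ + cos φ₁ cos φ₂ cos Δλ = (0.8516)(-0.8101) + (0.5242)(0.5862)(-0.5255) = -0.85140,
so c = arccos(-0.85140) = 2.58944 rad.
Distance = R·c = 5507 × 2.5894 ≈ 14260 m.

14260 m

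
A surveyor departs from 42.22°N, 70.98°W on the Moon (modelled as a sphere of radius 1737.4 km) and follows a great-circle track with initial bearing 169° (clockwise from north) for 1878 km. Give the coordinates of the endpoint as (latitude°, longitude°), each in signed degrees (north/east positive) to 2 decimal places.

Angular distance δ = d/R = 1878/1737.4 = 1.08093 rad; initial bearing θ = 2.9496 rad.
sin φ₂ = sin φ₁ cos δ + cos φ₁ sin δ cos θ = (0.6720)(0.4705) + (0.7406)(0.8824)(-0.9816) = -0.3253, so φ₂ = -18.98°.
Δλ = atan2(sin θ sin δ cos φ₁, cos δ − sin φ₁ sin φ₂) = atan2(0.1247, 0.6891) = 10.256°.
λ₂ = -70.980° + 10.256° = -60.72°.

-18.98°, -60.72°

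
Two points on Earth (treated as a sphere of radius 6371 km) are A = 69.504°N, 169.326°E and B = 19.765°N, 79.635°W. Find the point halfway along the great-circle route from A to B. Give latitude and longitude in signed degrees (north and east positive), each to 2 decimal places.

55.43°, -101.48°

The central angle between A and B is δ = 1.3710 rad.
With f = 0.5, the slerp weights are sin((1−f)δ)/sin δ = 0.6459 and sin(fδ)/sin δ = 0.6459.
Weighted sum of the unit vectors: (0.6459)·(-0.3441,0.0649,0.9367) + (0.6459)·(0.1693,-0.9257,0.3382) = (-0.1129, -0.5561, 0.8234).
Converting back: φ = atan2(z, √(x²+y²)) = 55.43°, λ = atan2(y, x) = -101.48°.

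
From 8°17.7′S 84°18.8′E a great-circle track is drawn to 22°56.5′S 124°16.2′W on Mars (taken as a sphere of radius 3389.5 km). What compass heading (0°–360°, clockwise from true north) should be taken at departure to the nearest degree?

139°

Δλ = 151.417° = 2.6427 rad.
y = sin Δλ · cos φ₂ = (0.4784)(0.9209) = 0.4406
x = cos φ₁ sin φ₂ − sin φ₁ cos φ₂ cos Δλ = (0.9895)(-0.3898) − (-0.1443)(0.9209)(-0.8781) = -0.5024
θ = atan2(y, x) = 138.75°, so the bearing is 139°.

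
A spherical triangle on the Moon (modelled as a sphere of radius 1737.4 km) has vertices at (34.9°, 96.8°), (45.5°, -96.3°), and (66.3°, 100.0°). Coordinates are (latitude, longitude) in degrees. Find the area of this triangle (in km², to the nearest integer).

Side lengths (central angles): a = 1.1781, b = 0.5490, c = 1.7232 rad; semiperimeter s = 1.7252.
By l'Huilier's theorem, tan(E/4) = √[tan(s/2) tan((s−a)/2) tan((s−b)/2) tan((s−c)/2)], giving spherical excess E = 0.0585 rad.
Area = E·R² = 0.0585 × (1737.4)² ≈ 176483 km².

176483 km²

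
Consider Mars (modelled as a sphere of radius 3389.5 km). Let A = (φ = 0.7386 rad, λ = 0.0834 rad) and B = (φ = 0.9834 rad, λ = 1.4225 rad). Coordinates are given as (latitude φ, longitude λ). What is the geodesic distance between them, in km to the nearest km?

2906 km

In radians: φ₁ = 0.7386, φ₂ = 0.9834, Δλ = 76.725° = 1.3391 rad.
cos c = sin φ₁ sin φ₂ + cos φ₁ cos φ₂ cos Δλ = (0.6733)(0.8324) + (0.7394)(0.5542)(0.2296) = 0.65450,
so c = arccos(0.65450) = 0.85727 rad.
Distance = R·c = 3389.5 × 0.8573 ≈ 2906 km.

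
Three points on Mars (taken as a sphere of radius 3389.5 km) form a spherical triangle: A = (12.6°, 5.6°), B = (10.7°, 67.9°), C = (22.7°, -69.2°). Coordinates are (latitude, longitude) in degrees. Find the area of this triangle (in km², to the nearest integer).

Side lengths (central angles): a = 2.2048, b = 1.2448, c = 1.0630 rad; semiperimeter s = 2.2563.
By l'Huilier's theorem, tan(E/4) = √[tan(s/2) tan((s−a)/2) tan((s−b)/2) tan((s−c)/2)], giving spherical excess E = 0.5680 rad.
Area = E·R² = 0.5680 × (3389.5)² ≈ 6525066 km².

6525066 km²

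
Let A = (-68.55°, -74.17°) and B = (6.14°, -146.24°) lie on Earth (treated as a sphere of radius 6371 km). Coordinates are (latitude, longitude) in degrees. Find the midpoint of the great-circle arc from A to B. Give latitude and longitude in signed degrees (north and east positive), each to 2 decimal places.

Central angle δ = 1.5584 rad. Interpolating on the sphere with fraction f = 0.5:
P = [sin((1−f)δ)·A + sin(fδ)·B] / sin δ = 0.7028·A + 0.7028·B in Cartesian coordinates,
giving P = (-0.5108, -0.6355, -0.5789), i.e. latitude -35.38°, longitude -128.79°.

-35.38°, -128.79°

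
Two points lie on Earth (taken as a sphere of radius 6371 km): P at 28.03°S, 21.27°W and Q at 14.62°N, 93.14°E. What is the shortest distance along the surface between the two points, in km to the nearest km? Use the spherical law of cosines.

Let φ₁ = -0.4892 rad, φ₂ = 0.2552 rad, and Δλ = 1.9968 rad.
cos c = sin φ₁ sin φ₂ + cos φ₁ cos φ₂ cos Δλ = (-0.4699)(0.2524) + (0.8827)(0.9676)(-0.4133) = -0.47159,
so c = arccos(-0.47159) = 2.06189 rad.
Distance = R·c = 6371 × 2.0619 ≈ 13136 km.

13136 km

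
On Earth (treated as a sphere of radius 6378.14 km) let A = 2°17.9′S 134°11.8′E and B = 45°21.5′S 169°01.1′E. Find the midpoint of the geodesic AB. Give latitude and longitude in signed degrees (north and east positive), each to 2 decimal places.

-24.80°, 148.48°

The central angle between A and B is δ = 0.9211 rad.
With f = 0.5, the slerp weights are sin((1−f)δ)/sin δ = 0.5582 and sin(fδ)/sin δ = 0.5582.
Weighted sum of the unit vectors: (0.5582)·(-0.6966,0.7164,-0.0401) + (0.5582)·(-0.6898,0.1339,-0.7115) = (-0.7738, 0.4746, -0.4195).
Converting back: φ = atan2(z, √(x²+y²)) = -24.80°, λ = atan2(y, x) = 148.48°.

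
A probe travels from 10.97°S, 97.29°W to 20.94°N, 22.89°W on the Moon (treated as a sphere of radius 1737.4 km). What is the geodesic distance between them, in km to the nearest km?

2417 km

With latitudes φ₁ = -10.970°, φ₂ = 20.940° and longitude difference Δλ = 74.400°:
Haversine: a = sin²(Δφ/2) + cos φ₁ cos φ₂ sin²(Δλ/2) = 0.0756 + (0.9817)(0.9340)(0.3655) = 0.41072.
Central angle c = 2·arcsin(√a) = 1.39127 rad.
Distance = R·c = 1737.4 × 1.3913 ≈ 2417 km.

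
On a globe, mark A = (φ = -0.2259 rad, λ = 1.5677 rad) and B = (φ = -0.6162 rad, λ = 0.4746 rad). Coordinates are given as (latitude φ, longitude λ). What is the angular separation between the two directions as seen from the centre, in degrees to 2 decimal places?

Let φ₁ = -0.2259 rad, φ₂ = -0.6162 rad, and Δλ = -1.0931 rad.
cos c = sin φ₁ sin φ₂ + cos φ₁ cos φ₂ cos Δλ = (-0.2240)(-0.5779) + (0.9746)(0.8161)(0.4597) = 0.49510,
so c = arccos(0.49510) = 1.05285 rad.
So the angular separation is 60.32°.

60.32°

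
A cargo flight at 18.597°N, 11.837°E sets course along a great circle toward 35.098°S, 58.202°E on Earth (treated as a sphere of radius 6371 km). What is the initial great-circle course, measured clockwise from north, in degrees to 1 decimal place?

Δλ = 46.365° = 0.8092 rad.
y = sin Δλ · cos φ₂ = (0.7238)(0.8182) = 0.5922
x = cos φ₁ sin φ₂ − sin φ₁ cos φ₂ cos Δλ = (0.9478)(-0.5750) − (0.3189)(0.8182)(0.6901) = -0.7250
θ = atan2(y, x) = 140.76°, so the bearing is 140.8°.

140.8°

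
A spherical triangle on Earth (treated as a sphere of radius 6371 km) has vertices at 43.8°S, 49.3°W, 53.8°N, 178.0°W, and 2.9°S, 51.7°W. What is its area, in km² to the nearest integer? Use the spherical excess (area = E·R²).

Side lengths (central angles): a = 1.9715, b = 0.7148, c = 2.5411 rad; semiperimeter s = 2.6137.
By l'Huilier's theorem, tan(E/4) = √[tan(s/2) tan((s−a)/2) tan((s−b)/2) tan((s−c)/2)], giving spherical excess E = 0.9792 rad.
Area = E·R² = 0.9792 × (6371)² ≈ 39746881 km².

39746881 km²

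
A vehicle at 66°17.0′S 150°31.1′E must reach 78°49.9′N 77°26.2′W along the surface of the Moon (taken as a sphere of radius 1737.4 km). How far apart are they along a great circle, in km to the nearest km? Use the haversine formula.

4909 km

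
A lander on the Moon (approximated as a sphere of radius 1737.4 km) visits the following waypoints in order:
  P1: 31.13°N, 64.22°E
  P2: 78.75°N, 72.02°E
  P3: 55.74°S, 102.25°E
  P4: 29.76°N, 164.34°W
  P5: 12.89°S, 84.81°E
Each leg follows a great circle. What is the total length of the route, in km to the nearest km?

12549 km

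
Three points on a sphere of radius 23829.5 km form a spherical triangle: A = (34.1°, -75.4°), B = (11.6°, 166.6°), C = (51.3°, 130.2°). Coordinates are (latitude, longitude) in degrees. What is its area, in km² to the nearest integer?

554097377 km²

Side lengths (central angles): a = 0.8633, b = 1.6002, c = 1.8422 rad; semiperimeter s = 2.1529.
By l'Huilier's theorem, tan(E/4) = √[tan(s/2) tan((s−a)/2) tan((s−b)/2) tan((s−c)/2)], giving spherical excess E = 0.9758 rad.
Area = E·R² = 0.9758 × (23829.5)² ≈ 554097377 km².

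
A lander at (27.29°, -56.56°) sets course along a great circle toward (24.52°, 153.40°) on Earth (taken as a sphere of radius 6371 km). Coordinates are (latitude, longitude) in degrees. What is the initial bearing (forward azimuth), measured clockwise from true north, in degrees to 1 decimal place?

With φ₁ = 0.4763, φ₂ = 0.4280, Δλ = -2.6187 rad, the forward-azimuth formula gives
θ = atan2( sin Δλ cos φ₂ , cos φ₁ sin φ₂ − sin φ₁ cos φ₂ cos Δλ ) = atan2(-0.4544, 0.7302) = -31.89°.
Adding 360° brings this into [0°, 360°): 328.1°.

328.1°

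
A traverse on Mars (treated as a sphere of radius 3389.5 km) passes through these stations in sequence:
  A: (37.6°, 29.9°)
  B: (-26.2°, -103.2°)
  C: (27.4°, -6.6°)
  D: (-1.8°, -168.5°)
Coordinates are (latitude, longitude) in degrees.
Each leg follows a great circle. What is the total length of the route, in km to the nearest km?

23383 km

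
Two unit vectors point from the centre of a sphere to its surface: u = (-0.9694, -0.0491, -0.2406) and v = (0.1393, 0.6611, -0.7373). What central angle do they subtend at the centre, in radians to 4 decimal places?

u·v = 0.0099; |u| = 1.0000, |v| = 1.0000.
cos θ = (u·v)/(|u||v|) = 0.0099, so θ = 1.5609 rad.

1.5609 rad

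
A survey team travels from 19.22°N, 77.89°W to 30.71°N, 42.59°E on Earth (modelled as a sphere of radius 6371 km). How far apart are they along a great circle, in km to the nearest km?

11576 km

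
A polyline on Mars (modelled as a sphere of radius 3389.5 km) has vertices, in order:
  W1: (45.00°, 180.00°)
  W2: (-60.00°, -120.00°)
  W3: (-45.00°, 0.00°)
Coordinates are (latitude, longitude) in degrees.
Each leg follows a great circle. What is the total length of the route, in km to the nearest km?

10648 km

Leg W1→W2: central angle 2.0215 rad, distance 6851.9 km.
Leg W2→W3: central angle 1.1201 rad, distance 3796.6 km.
Total: 6851.9 + 3796.6 ≈ 10648 km.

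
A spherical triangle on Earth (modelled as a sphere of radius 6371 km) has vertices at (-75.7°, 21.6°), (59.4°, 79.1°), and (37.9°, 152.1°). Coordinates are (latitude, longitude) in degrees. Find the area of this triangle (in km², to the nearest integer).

Side lengths (central angles): a = 0.8682, b = 2.3772, c = 2.4442 rad; semiperimeter s = 2.8448.
By l'Huilier's theorem, tan(E/4) = √[tan(s/2) tan((s−a)/2) tan((s−b)/2) tan((s−c)/2)], giving spherical excess E = 2.4450 rad.
Area = E·R² = 2.4450 × (6371)² ≈ 99239831 km².

99239831 km²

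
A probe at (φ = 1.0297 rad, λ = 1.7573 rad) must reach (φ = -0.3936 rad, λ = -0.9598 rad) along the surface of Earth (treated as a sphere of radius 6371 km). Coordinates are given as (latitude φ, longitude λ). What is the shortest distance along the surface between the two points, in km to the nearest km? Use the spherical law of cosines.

In radians: φ₁ = 1.0297, φ₂ = -0.3936, Δλ = -155.678° = -2.7171 rad.
cos c = sin φ₁ sin φ₂ + cos φ₁ cos φ₂ cos Δλ = (0.8571)(-0.3835) + (0.5151)(0.9235)(-0.9112) = -0.76220,
so c = arccos(-0.76220) = 2.43750 rad.
Distance = R·c = 6371 × 2.4375 ≈ 15529 km.

15529 km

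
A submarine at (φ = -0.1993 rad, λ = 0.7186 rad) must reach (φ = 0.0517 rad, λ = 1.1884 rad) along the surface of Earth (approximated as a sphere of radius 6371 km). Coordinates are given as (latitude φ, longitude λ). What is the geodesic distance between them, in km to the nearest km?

3379 km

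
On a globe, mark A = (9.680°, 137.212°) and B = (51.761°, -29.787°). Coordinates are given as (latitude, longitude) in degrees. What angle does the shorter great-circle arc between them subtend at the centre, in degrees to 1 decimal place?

117.5°

Let φ₁ = 0.1689 rad, φ₂ = 0.9034 rad, and Δλ = -2.9147 rad.
cos c = sin φ₁ sin φ₂ + cos φ₁ cos φ₂ cos Δλ = (0.1681)(0.7854) + (0.9858)(0.6189)(-0.9744) = -0.46242,
so c = arccos(-0.46242) = 2.05152 rad.
So the angular separation is 117.5°.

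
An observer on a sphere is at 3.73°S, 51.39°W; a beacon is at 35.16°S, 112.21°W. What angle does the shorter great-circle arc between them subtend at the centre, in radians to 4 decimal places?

In radians: φ₁ = -0.0651, φ₂ = -0.6137, Δλ = -60.820° = -1.0615 rad.
Haversine: a = sin²(Δφ/2) + cos φ₁ cos φ₂ sin²(Δλ/2) = 0.0734 + (0.9979)(0.8175)(0.2562) = 0.28239.
Central angle c = 2·arcsin(√a) = 1.12052 rad.
So the angular separation is 1.1205 rad.

1.1205 rad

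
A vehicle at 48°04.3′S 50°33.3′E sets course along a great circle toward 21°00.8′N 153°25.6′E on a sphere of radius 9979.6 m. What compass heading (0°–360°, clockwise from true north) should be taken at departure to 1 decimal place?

Δλ = 102.872° = 1.7954 rad.
y = sin Δλ · cos φ₂ = (0.9749)(0.9335) = 0.9100
x = cos φ₁ sin φ₂ − sin φ₁ cos φ₂ cos Δλ = (0.6682)(0.3586) − (-0.7440)(0.9335)(-0.2228) = 0.0849
θ = atan2(y, x) = 84.67°, so the bearing is 84.7°.

84.7°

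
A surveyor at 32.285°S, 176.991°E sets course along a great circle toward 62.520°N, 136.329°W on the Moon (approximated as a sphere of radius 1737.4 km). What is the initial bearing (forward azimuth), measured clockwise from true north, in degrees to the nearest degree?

With φ₁ = -0.5635, φ₂ = 1.0912, Δλ = 0.8147 rad, the forward-azimuth formula gives
θ = atan2( sin Δλ cos φ₂ , cos φ₁ sin φ₂ − sin φ₁ cos φ₂ cos Δλ ) = atan2(0.3357, 0.9191) = 20.07°.
So the initial bearing is 20°.

20°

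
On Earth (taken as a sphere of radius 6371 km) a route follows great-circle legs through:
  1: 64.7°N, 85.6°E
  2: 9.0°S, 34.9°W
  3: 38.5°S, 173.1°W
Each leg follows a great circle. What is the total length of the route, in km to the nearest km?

Leg 1→2: central angle 1.9344 rad, distance 12324.2 km.
Leg 2→3: central angle 2.0701 rad, distance 13188.9 km.
Total: 12324.2 + 13188.9 ≈ 25513 km.

25513 km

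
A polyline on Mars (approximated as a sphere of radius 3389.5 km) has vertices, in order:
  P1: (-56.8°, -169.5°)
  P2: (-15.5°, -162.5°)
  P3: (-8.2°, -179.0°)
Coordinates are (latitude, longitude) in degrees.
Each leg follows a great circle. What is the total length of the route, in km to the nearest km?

Leg P1→P2: central angle 0.7268 rad, distance 2463.4 km.
Leg P2→P3: central angle 0.3091 rad, distance 1047.6 km.
Total: 2463.4 + 1047.6 ≈ 3511 km.

3511 km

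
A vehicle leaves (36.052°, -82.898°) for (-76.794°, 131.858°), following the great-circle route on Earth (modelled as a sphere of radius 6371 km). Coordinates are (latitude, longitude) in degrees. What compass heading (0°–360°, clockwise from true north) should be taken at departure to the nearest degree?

Δλ = -145.244° = -2.5350 rad.
y = sin Δλ · cos φ₂ = (-0.5701)(0.2285) = -0.1302
x = cos φ₁ sin φ₂ − sin φ₁ cos φ₂ cos Δλ = (0.8085)(-0.9736) − (0.5885)(0.2285)(-0.8216) = -0.6766
θ = atan2(y, x) = -169.11°; adding 360° gives 191°.

191°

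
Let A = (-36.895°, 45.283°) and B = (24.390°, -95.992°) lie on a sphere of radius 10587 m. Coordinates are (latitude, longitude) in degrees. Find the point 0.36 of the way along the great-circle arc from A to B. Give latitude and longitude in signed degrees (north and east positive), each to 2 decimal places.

Central angle δ = 2.5255 rad. Interpolating on the sphere with fraction f = 0.36:
P = [sin((1−f)δ)·A + sin(fδ)·B] / sin δ = 1.7288·A + 1.3654·B in Cartesian coordinates,
giving P = (0.8430, -0.2543, -0.4740), i.e. latitude -28.30°, longitude -16.79°.

-28.30°, -16.79°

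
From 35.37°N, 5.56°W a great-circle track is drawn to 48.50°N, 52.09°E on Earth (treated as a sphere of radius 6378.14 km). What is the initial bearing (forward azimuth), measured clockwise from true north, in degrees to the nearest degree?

Δλ = 57.650° = 1.0062 rad.
y = sin Δλ · cos φ₂ = (0.8448)(0.6626) = 0.5598
x = cos φ₁ sin φ₂ − sin φ₁ cos φ₂ cos Δλ = (0.8154)(0.7490) − (0.5789)(0.6626)(0.5351) = 0.4055
θ = atan2(y, x) = 54.08°, so the bearing is 54°.

54°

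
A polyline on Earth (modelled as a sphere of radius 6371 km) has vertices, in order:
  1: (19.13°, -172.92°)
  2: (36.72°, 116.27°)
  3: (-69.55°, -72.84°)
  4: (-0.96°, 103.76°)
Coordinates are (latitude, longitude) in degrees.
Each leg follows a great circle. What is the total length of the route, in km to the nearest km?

Leg 1→2: central angle 1.1098 rad, distance 7070.3 km.
Leg 2→3: central angle 2.5621 rad, distance 16323.3 km.
Leg 3→4: central angle 1.9103 rad, distance 12170.6 km.
Total: 7070.3 + 16323.3 + 12170.6 ≈ 35564 km.

35564 km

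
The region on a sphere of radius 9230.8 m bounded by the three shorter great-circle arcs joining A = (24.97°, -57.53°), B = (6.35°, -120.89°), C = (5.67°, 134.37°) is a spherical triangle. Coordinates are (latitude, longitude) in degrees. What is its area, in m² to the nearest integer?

152980554 m²

Side lengths (central angles): a = 1.8139, b = 2.5699, c = 1.1033 rad; semiperimeter s = 2.7435.
By l'Huilier's theorem, tan(E/4) = √[tan(s/2) tan((s−a)/2) tan((s−b)/2) tan((s−c)/2)], giving spherical excess E = 1.7954 rad.
Area = E·R² = 1.7954 × (9230.8)² ≈ 152980554 m².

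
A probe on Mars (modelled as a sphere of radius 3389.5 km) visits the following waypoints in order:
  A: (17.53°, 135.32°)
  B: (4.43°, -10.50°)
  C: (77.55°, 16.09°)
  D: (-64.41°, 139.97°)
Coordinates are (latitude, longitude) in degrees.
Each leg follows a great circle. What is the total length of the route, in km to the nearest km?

Leg A→B: central angle 2.4391 rad, distance 8267.3 km.
Leg B→C: central angle 1.2999 rad, distance 4405.9 km.
Leg C→D: central angle 2.7724 rad, distance 9397.0 km.
Total: 8267.3 + 4405.9 + 9397.0 ≈ 22070 km.

22070 km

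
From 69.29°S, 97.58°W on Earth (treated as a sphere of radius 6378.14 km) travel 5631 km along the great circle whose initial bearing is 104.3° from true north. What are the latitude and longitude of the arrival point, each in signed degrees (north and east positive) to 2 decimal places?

Angular distance δ = d/R = 5631/6378.14 = 0.88286 rad; initial bearing θ = 1.8204 rad.
sin φ₂ = sin φ₁ cos δ + cos φ₁ sin δ cos θ = (-0.9354)(0.6349) + (0.3536)(0.7726)(-0.2470) = -0.6614, so φ₂ = -41.41°.
Δλ = atan2(sin θ sin δ cos φ₁, cos δ − sin φ₁ sin φ₂) = atan2(0.2647, 0.0163) = 86.480°.
λ₂ = -97.580° + 86.480° = -11.10°.

-41.41°, -11.10°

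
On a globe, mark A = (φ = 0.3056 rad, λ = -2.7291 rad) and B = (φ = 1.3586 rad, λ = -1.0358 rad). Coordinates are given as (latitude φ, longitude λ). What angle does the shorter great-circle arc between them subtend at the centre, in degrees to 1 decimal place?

With latitudes φ₁ = 17.510°, φ₂ = 77.842° and longitude difference Δλ = 97.019°:
cos c = sin φ₁ sin φ₂ + cos φ₁ cos φ₂ cos Δλ = (0.3009)(0.9776) + (0.9537)(0.2106)(-0.1222) = 0.26957,
so c = arccos(0.26957) = 1.29785 rad.
So the angular separation is 74.4°.

74.4°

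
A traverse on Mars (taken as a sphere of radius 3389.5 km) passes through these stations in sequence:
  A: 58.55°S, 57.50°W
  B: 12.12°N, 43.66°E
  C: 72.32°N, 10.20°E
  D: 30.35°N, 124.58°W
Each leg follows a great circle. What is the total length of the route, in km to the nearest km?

14332 km

Leg A→B: central angle 1.8524 rad, distance 6278.5 km.
Leg B→C: central angle 1.1065 rad, distance 3750.6 km.
Leg C→D: central angle 1.2694 rad, distance 4302.8 km.
Total: 6278.5 + 3750.6 + 4302.8 ≈ 14332 km.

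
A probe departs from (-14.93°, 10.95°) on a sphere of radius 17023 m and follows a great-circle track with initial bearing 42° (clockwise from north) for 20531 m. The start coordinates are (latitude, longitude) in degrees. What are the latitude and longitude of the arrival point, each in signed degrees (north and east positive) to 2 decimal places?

35.38°, 61.00°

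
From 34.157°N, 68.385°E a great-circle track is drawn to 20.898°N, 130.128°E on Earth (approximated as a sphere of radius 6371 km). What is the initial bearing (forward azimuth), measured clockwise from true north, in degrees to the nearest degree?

With φ₁ = 0.5962, φ₂ = 0.3647, Δλ = 1.0776 rad, the forward-azimuth formula gives
θ = atan2( sin Δλ cos φ₂ , cos φ₁ sin φ₂ − sin φ₁ cos φ₂ cos Δλ ) = atan2(0.8229, 0.0468) = 86.74°.
So the initial bearing is 87°.

87°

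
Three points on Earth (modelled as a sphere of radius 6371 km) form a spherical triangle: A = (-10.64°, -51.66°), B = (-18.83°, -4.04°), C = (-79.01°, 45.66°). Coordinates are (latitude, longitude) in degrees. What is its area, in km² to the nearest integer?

Side lengths (central angles): a = 1.1224, b = 1.4128, c = 0.8140 rad; semiperimeter s = 1.6746.
By l'Huilier's theorem, tan(E/4) = √[tan(s/2) tan((s−a)/2) tan((s−b)/2) tan((s−c)/2)], giving spherical excess E = 0.5479 rad.
Area = E·R² = 0.5479 × (6371)² ≈ 22237220 km².

22237220 km²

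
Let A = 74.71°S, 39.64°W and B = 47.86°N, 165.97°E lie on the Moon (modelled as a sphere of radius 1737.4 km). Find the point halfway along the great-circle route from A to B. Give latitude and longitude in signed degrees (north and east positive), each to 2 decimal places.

-26.48°, -179.29°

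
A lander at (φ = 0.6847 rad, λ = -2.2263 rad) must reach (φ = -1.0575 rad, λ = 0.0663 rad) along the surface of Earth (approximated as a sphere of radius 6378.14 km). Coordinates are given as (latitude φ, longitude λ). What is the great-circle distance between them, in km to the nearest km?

15957 km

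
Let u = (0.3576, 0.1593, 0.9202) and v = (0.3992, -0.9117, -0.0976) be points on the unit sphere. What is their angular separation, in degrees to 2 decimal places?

95.30°

u·v = -0.0923; |u| = 1.0000, |v| = 1.0000.
cos θ = (u·v)/(|u||v|) = -0.0923, so θ = 95.30°.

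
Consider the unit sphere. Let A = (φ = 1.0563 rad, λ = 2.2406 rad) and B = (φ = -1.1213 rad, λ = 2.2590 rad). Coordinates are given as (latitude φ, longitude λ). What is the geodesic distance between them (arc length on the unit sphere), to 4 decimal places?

Let φ₁ = 1.0563 rad, φ₂ = -1.1213 rad, and Δλ = 0.0184 rad.
cos c = sin φ₁ sin φ₂ + cos φ₁ cos φ₂ cos Δλ = (0.8705)(-0.9007) + (0.4921)(0.4345)(0.9998) = -0.57028,
so c = arccos(-0.57028) = 2.17764 rad.
On the unit sphere the arc length equals the central angle: 2.1776.

2.1776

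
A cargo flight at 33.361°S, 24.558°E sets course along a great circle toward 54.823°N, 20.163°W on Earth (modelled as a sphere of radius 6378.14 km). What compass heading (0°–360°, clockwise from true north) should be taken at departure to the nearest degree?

With φ₁ = -0.5823, φ₂ = 0.9568, Δλ = -0.7805 rad, the forward-azimuth formula gives
θ = atan2( sin Δλ cos φ₂ , cos φ₁ sin φ₂ − sin φ₁ cos φ₂ cos Δλ ) = atan2(-0.4054, 0.9078) = -24.06°.
Adding 360° brings this into [0°, 360°): 336°.

336°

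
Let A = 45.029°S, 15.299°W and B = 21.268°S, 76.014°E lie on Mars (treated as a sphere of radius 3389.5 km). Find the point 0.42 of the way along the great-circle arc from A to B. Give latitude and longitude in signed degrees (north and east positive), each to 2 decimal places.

-44.83°, 30.42°

Central angle δ = 1.3269 rad. Interpolating on the sphere with fraction f = 0.42:
P = [sin((1−f)δ)·A + sin(fδ)·B] / sin δ = 0.7171·A + 0.5450·B in Cartesian coordinates,
giving P = (0.6116, 0.3591, -0.7050), i.e. latitude -44.83°, longitude 30.42°.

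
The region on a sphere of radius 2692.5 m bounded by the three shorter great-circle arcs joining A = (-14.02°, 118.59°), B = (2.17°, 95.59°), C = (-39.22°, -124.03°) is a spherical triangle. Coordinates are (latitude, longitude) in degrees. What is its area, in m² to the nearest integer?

Side lengths (central angles): a = 2.2399, b = 1.7645, c = 0.4880 rad; semiperimeter s = 2.2462.
By l'Huilier's theorem, tan(E/4) = √[tan(s/2) tan((s−a)/2) tan((s−b)/2) tan((s−c)/2)], giving spherical excess E = 0.1764 rad.
Area = E·R² = 0.1764 × (2692.5)² ≈ 1278712 m².

1278712 m²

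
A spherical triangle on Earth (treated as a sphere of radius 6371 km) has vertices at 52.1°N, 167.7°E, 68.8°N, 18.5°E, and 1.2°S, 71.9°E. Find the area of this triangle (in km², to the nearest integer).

36454672 km²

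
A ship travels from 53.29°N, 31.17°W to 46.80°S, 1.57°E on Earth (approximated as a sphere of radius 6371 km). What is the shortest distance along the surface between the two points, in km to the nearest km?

11553 km

In radians: φ₁ = 0.9301, φ₂ = -0.8168, Δλ = 32.740° = 0.5714 rad.
cos c = sin φ₁ sin φ₂ + cos φ₁ cos φ₂ cos Δλ = (0.8017)(-0.7290) + (0.5978)(0.6845)(0.8411) = -0.24020,
so c = arccos(-0.24020) = 1.81337 rad.
Distance = R·c = 6371 × 1.8134 ≈ 11553 km.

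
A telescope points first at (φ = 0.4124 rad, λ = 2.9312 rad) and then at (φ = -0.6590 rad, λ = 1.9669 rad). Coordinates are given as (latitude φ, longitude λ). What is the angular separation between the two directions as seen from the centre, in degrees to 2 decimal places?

80.36°

In radians: φ₁ = 0.4124, φ₂ = -0.6590, Δλ = -55.250° = -0.9643 rad.
cos c = sin φ₁ sin φ₂ + cos φ₁ cos φ₂ cos Δλ = (0.4008)(-0.6123) + (0.9162)(0.7906)(0.5700) = 0.16743,
so c = arccos(0.16743) = 1.40257 rad.
So the angular separation is 80.36°.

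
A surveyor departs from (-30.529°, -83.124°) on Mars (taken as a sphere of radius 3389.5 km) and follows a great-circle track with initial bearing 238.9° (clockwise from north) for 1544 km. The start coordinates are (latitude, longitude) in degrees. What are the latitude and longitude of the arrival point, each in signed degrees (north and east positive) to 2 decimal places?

-40.69°, -112.91°

Angular distance δ = d/R = 1544/3389.5 = 0.45552 rad; initial bearing θ = 4.1696 rad.
sin φ₂ = sin φ₁ cos δ + cos φ₁ sin δ cos θ = (-0.5080)(0.8980) + (0.8614)(0.4399)(-0.5165) = -0.6519, so φ₂ = -40.69°.
Δλ = atan2(sin θ sin δ cos φ₁, cos δ − sin φ₁ sin φ₂) = atan2(-0.3245, 0.5669) = -29.787°.
λ₂ = -83.124° − 29.787° = -112.91°.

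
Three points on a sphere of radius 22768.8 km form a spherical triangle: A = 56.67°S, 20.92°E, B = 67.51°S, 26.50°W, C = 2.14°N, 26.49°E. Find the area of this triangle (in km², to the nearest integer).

Side lengths (central angles): a = 1.3739, b = 1.0295, c = 0.4173 rad; semiperimeter s = 1.4103.
By l'Huilier's theorem, tan(E/4) = √[tan(s/2) tan((s−a)/2) tan((s−b)/2) tan((s−c)/2)], giving spherical excess E = 0.1608 rad.
Area = E·R² = 0.1608 × (22768.8)² ≈ 83386137 km².

83386137 km²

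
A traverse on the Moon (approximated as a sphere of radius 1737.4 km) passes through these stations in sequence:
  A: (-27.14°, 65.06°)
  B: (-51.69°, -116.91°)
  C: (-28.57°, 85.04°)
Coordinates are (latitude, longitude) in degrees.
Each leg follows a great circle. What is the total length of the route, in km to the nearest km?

6022 km

Leg A→B: central angle 1.7654 rad, distance 3067.2 km.
Leg B→C: central angle 1.7009 rad, distance 2955.1 km.
Total: 3067.2 + 2955.1 ≈ 6022 km.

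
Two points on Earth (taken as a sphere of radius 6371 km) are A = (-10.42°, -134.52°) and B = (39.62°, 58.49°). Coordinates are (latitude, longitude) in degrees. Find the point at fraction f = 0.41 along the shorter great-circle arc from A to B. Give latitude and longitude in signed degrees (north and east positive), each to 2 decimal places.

46.28°, -159.40°

The central angle between A and B is δ = 2.5934 rad.
With f = 0.41, the slerp weights are sin((1−f)δ)/sin δ = 1.9173 and sin(fδ)/sin δ = 1.6770.
Weighted sum of the unit vectors: (1.9173)·(-0.6896,-0.7012,-0.1809) + (1.6770)·(0.4026,0.6567,0.6377) = (-0.6470, -0.2432, 0.7227).
Converting back: φ = atan2(z, √(x²+y²)) = 46.28°, λ = atan2(y, x) = -159.40°.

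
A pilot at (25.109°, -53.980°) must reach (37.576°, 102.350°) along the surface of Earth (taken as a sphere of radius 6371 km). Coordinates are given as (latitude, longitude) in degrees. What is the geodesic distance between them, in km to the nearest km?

12619 km

In radians: φ₁ = 0.4382, φ₂ = 0.6558, Δλ = 156.330° = 2.7285 rad.
cos c = sin φ₁ sin φ₂ + cos φ₁ cos φ₂ cos Δλ = (0.4243)(0.6098) + (0.9055)(0.7925)(-0.9159) = -0.39851,
so c = arccos(-0.39851) = 1.98069 rad.
Distance = R·c = 6371 × 1.9807 ≈ 12619 km.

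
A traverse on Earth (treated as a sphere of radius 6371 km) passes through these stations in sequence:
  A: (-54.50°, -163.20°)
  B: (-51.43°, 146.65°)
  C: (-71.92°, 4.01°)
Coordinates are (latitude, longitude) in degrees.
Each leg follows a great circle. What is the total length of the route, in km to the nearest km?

Leg A→B: central angle 0.5186 rad, distance 3304.1 km.
Leg B→C: central angle 0.9404 rad, distance 5991.4 km.
Total: 3304.1 + 5991.4 ≈ 9295 km.

9295 km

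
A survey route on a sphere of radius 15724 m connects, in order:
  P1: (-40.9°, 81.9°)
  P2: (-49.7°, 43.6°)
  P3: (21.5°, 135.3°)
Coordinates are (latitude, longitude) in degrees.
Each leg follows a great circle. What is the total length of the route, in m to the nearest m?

Leg P1→P2: central angle 0.4886 rad, distance 7682.1 m.
Leg P2→P3: central angle 1.8727 rad, distance 29446.9 m.
Total: 7682.1 + 29446.9 ≈ 37129 m.

37129 m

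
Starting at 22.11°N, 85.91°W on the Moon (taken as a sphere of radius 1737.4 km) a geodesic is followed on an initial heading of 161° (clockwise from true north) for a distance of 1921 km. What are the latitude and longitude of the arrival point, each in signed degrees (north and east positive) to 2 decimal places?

Angular distance δ = d/R = 1921/1737.4 = 1.10568 rad; initial bearing θ = 2.8100 rad.
sin φ₂ = sin φ₁ cos δ + cos φ₁ sin δ cos θ = (0.3764)(0.4485) + (0.9265)(0.8938)(-0.9455) = -0.6141, so φ₂ = -37.89°.
Δλ = atan2(sin θ sin δ cos φ₁, cos δ − sin φ₁ sin φ₂) = atan2(0.2696, 0.6797) = 21.635°.
λ₂ = -85.910° + 21.635° = -64.27°.

-37.89°, -64.27°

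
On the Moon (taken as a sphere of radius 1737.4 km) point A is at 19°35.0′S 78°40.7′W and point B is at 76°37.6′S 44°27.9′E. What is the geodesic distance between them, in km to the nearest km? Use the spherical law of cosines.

With latitudes φ₁ = -19.583°, φ₂ = -76.627° and longitude difference Δλ = 123.143°:
cos c = sin φ₁ sin φ₂ + cos φ₁ cos φ₂ cos Δλ = (-0.3352)(-0.9729) + (0.9422)(0.2313)(-0.5467) = 0.20695,
so c = arccos(0.20695) = 1.36234 rad.
Distance = R·c = 1737.4 × 1.3623 ≈ 2367 km.

2367 km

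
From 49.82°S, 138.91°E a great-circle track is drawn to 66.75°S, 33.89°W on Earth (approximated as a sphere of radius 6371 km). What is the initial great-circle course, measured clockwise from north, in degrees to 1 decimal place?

With φ₁ = -0.8695, φ₂ = -1.1650, Δλ = -3.0159 rad, the forward-azimuth formula gives
θ = atan2( sin Δλ cos φ₂ , cos φ₁ sin φ₂ − sin φ₁ cos φ₂ cos Δλ ) = atan2(-0.0495, -0.8920) = -176.83°.
Adding 360° brings this into [0°, 360°): 183.2°.

183.2°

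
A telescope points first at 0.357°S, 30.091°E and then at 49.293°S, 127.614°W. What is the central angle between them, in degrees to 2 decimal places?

126.78°

Let φ₁ = -0.0062 rad, φ₂ = -0.8603 rad, and Δλ = -2.7525 rad.
Haversine: a = sin²(Δφ/2) + cos φ₁ cos φ₂ sin²(Δλ/2) = 0.1715 + (1.0000)(0.6522)(0.9626) = 0.79935.
Central angle c = 2·arcsin(√a) = 2.21267 rad.
So the angular separation is 126.78°.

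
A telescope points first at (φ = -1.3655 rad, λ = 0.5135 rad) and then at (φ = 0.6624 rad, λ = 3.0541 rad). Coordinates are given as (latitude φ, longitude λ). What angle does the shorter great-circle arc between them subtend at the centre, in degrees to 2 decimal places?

With latitudes φ₁ = -78.237°, φ₂ = 37.953° and longitude difference Δλ = 145.566°:
cos c = sin φ₁ sin φ₂ + cos φ₁ cos φ₂ cos Δλ = (-0.9790)(0.6150) + (0.2039)(0.7885)(-0.8248) = -0.73467,
so c = arccos(-0.73467) = 2.39598 rad.
So the angular separation is 137.28°.

137.28°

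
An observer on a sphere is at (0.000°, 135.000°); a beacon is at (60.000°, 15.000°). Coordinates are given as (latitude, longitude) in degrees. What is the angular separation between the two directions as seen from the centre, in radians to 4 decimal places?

With latitudes φ₁ = 0.000°, φ₂ = 60.000° and longitude difference Δλ = -120.000°:
cos c = sin φ₁ sin φ₂ + cos φ₁ cos φ₂ cos Δλ = (0.0000)(0.8660) + (1.0000)(0.5000)(-0.5000) = -0.25000,
so c = arccos(-0.25000) = 1.82348 rad.
So the angular separation is 1.8235 rad.

1.8235 rad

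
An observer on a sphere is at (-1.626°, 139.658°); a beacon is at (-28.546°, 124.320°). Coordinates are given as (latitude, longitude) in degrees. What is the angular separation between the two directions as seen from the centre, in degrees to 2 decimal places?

30.64°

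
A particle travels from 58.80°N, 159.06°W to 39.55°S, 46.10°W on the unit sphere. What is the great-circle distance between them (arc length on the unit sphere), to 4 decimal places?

Let φ₁ = 1.0263 rad, φ₂ = -0.6903 rad, and Δλ = 1.9715 rad.
cos c = sin φ₁ sin φ₂ + cos φ₁ cos φ₂ cos Δλ = (0.8554)(-0.6368) + (0.5180)(0.7711)(-0.3901) = -0.70047,
so c = arccos(-0.70047) = 2.34685 rad.
On the unit sphere the arc length equals the central angle: 2.3469.

2.3469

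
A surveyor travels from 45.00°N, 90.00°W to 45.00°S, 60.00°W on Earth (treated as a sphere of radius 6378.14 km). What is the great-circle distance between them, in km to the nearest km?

10446 km

With latitudes φ₁ = 45.000°, φ₂ = -45.000° and longitude difference Δλ = 30.000°:
cos c = sin φ₁ sin φ₂ + cos φ₁ cos φ₂ cos Δλ = (0.7071)(-0.7071) + (0.7071)(0.7071)(0.8660) = -0.06699,
so c = arccos(-0.06699) = 1.63783 rad.
Distance = R·c = 6378.14 × 1.6378 ≈ 10446 km.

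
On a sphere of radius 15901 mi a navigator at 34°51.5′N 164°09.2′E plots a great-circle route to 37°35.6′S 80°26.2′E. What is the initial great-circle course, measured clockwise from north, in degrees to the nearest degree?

Δλ = -83.717° = -1.4611 rad.
y = sin Δλ · cos φ₂ = (-0.9940)(0.7924) = -0.7876
x = cos φ₁ sin φ₂ − sin φ₁ cos φ₂ cos Δλ = (0.8206)(-0.6101) − (0.5715)(0.7924)(0.1094) = -0.5502
θ = atan2(y, x) = -124.94°; adding 360° gives 235°.

235°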